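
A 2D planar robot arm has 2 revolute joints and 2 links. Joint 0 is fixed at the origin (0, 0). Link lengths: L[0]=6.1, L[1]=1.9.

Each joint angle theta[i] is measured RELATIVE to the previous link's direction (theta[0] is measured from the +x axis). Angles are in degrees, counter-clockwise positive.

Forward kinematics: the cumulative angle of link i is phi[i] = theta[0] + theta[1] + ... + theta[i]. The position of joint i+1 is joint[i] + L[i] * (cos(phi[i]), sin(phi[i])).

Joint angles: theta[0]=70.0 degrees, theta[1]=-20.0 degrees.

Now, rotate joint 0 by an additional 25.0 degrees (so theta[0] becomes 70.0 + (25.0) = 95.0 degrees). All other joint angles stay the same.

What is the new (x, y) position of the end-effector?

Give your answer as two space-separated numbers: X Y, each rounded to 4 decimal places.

Answer: -0.0399 7.9120

Derivation:
joint[0] = (0.0000, 0.0000)  (base)
link 0: phi[0] = 95 = 95 deg
  cos(95 deg) = -0.0872, sin(95 deg) = 0.9962
  joint[1] = (0.0000, 0.0000) + 6.1 * (-0.0872, 0.9962) = (0.0000 + -0.5317, 0.0000 + 6.0768) = (-0.5317, 6.0768)
link 1: phi[1] = 95 + -20 = 75 deg
  cos(75 deg) = 0.2588, sin(75 deg) = 0.9659
  joint[2] = (-0.5317, 6.0768) + 1.9 * (0.2588, 0.9659) = (-0.5317 + 0.4918, 6.0768 + 1.8353) = (-0.0399, 7.9120)
End effector: (-0.0399, 7.9120)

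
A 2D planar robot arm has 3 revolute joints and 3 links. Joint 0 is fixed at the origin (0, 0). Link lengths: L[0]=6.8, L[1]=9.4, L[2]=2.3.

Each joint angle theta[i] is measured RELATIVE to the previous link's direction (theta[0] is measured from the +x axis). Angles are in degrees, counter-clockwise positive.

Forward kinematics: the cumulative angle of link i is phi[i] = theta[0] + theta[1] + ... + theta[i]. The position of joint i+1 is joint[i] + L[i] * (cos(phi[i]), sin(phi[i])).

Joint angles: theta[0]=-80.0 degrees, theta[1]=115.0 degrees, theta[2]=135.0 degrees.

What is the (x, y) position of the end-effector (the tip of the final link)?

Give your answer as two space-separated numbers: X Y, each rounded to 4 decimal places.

joint[0] = (0.0000, 0.0000)  (base)
link 0: phi[0] = -80 = -80 deg
  cos(-80 deg) = 0.1736, sin(-80 deg) = -0.9848
  joint[1] = (0.0000, 0.0000) + 6.8 * (0.1736, -0.9848) = (0.0000 + 1.1808, 0.0000 + -6.6967) = (1.1808, -6.6967)
link 1: phi[1] = -80 + 115 = 35 deg
  cos(35 deg) = 0.8192, sin(35 deg) = 0.5736
  joint[2] = (1.1808, -6.6967) + 9.4 * (0.8192, 0.5736) = (1.1808 + 7.7000, -6.6967 + 5.3916) = (8.8808, -1.3051)
link 2: phi[2] = -80 + 115 + 135 = 170 deg
  cos(170 deg) = -0.9848, sin(170 deg) = 0.1736
  joint[3] = (8.8808, -1.3051) + 2.3 * (-0.9848, 0.1736) = (8.8808 + -2.2651, -1.3051 + 0.3994) = (6.6158, -0.9057)
End effector: (6.6158, -0.9057)

Answer: 6.6158 -0.9057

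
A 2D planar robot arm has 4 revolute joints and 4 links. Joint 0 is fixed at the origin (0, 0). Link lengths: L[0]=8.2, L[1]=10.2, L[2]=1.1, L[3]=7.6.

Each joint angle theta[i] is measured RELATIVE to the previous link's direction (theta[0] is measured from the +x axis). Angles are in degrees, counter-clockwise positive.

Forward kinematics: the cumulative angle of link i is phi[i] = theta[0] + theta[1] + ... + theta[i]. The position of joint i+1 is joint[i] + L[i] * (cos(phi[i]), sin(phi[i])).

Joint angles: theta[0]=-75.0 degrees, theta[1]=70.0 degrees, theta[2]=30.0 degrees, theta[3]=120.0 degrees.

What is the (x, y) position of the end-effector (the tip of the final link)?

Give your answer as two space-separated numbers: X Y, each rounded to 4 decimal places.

Answer: 7.0549 -3.9855

Derivation:
joint[0] = (0.0000, 0.0000)  (base)
link 0: phi[0] = -75 = -75 deg
  cos(-75 deg) = 0.2588, sin(-75 deg) = -0.9659
  joint[1] = (0.0000, 0.0000) + 8.2 * (0.2588, -0.9659) = (0.0000 + 2.1223, 0.0000 + -7.9206) = (2.1223, -7.9206)
link 1: phi[1] = -75 + 70 = -5 deg
  cos(-5 deg) = 0.9962, sin(-5 deg) = -0.0872
  joint[2] = (2.1223, -7.9206) + 10.2 * (0.9962, -0.0872) = (2.1223 + 10.1612, -7.9206 + -0.8890) = (12.2835, -8.8096)
link 2: phi[2] = -75 + 70 + 30 = 25 deg
  cos(25 deg) = 0.9063, sin(25 deg) = 0.4226
  joint[3] = (12.2835, -8.8096) + 1.1 * (0.9063, 0.4226) = (12.2835 + 0.9969, -8.8096 + 0.4649) = (13.2804, -8.3447)
link 3: phi[3] = -75 + 70 + 30 + 120 = 145 deg
  cos(145 deg) = -0.8192, sin(145 deg) = 0.5736
  joint[4] = (13.2804, -8.3447) + 7.6 * (-0.8192, 0.5736) = (13.2804 + -6.2256, -8.3447 + 4.3592) = (7.0549, -3.9855)
End effector: (7.0549, -3.9855)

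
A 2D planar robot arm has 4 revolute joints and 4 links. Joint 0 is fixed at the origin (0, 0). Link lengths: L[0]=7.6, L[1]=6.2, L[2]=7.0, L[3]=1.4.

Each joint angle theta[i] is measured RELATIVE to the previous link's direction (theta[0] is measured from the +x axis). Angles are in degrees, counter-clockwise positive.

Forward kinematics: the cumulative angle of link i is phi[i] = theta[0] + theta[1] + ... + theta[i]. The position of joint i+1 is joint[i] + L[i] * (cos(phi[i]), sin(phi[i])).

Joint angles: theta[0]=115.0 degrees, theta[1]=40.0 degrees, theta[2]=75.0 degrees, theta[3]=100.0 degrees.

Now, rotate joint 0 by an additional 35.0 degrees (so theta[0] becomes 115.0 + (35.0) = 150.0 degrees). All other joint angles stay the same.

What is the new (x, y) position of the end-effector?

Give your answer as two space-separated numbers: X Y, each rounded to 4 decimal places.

Answer: -11.9030 -4.1280

Derivation:
joint[0] = (0.0000, 0.0000)  (base)
link 0: phi[0] = 150 = 150 deg
  cos(150 deg) = -0.8660, sin(150 deg) = 0.5000
  joint[1] = (0.0000, 0.0000) + 7.6 * (-0.8660, 0.5000) = (0.0000 + -6.5818, 0.0000 + 3.8000) = (-6.5818, 3.8000)
link 1: phi[1] = 150 + 40 = 190 deg
  cos(190 deg) = -0.9848, sin(190 deg) = -0.1736
  joint[2] = (-6.5818, 3.8000) + 6.2 * (-0.9848, -0.1736) = (-6.5818 + -6.1058, 3.8000 + -1.0766) = (-12.6876, 2.7234)
link 2: phi[2] = 150 + 40 + 75 = 265 deg
  cos(265 deg) = -0.0872, sin(265 deg) = -0.9962
  joint[3] = (-12.6876, 2.7234) + 7 * (-0.0872, -0.9962) = (-12.6876 + -0.6101, 2.7234 + -6.9734) = (-13.2977, -4.2500)
link 3: phi[3] = 150 + 40 + 75 + 100 = 365 deg
  cos(365 deg) = 0.9962, sin(365 deg) = 0.0872
  joint[4] = (-13.2977, -4.2500) + 1.4 * (0.9962, 0.0872) = (-13.2977 + 1.3947, -4.2500 + 0.1220) = (-11.9030, -4.1280)
End effector: (-11.9030, -4.1280)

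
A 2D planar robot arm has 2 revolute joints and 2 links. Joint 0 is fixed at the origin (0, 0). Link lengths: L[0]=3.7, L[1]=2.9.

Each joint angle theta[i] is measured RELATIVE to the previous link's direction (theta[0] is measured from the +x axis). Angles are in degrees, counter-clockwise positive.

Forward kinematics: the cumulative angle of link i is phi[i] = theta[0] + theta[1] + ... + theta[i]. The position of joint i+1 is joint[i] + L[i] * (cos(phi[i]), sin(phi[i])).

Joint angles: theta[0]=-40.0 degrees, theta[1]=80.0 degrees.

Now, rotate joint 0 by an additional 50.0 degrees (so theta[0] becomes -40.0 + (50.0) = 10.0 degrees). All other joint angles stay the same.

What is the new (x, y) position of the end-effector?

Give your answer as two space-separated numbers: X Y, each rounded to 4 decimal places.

Answer: 3.6438 3.5425

Derivation:
joint[0] = (0.0000, 0.0000)  (base)
link 0: phi[0] = 10 = 10 deg
  cos(10 deg) = 0.9848, sin(10 deg) = 0.1736
  joint[1] = (0.0000, 0.0000) + 3.7 * (0.9848, 0.1736) = (0.0000 + 3.6438, 0.0000 + 0.6425) = (3.6438, 0.6425)
link 1: phi[1] = 10 + 80 = 90 deg
  cos(90 deg) = 0.0000, sin(90 deg) = 1.0000
  joint[2] = (3.6438, 0.6425) + 2.9 * (0.0000, 1.0000) = (3.6438 + 0.0000, 0.6425 + 2.9000) = (3.6438, 3.5425)
End effector: (3.6438, 3.5425)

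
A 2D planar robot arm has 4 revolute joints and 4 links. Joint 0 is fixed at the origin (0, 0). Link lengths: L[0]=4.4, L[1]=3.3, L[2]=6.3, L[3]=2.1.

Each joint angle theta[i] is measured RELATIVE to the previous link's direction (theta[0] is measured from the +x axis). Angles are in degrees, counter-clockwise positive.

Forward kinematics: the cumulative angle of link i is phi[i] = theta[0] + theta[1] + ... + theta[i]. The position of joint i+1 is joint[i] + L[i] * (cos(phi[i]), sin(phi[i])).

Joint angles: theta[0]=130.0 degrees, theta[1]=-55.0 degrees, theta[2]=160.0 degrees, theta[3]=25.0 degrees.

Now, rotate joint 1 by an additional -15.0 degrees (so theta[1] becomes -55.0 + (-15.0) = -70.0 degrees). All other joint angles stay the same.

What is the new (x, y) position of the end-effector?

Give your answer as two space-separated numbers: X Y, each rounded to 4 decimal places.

joint[0] = (0.0000, 0.0000)  (base)
link 0: phi[0] = 130 = 130 deg
  cos(130 deg) = -0.6428, sin(130 deg) = 0.7660
  joint[1] = (0.0000, 0.0000) + 4.4 * (-0.6428, 0.7660) = (0.0000 + -2.8283, 0.0000 + 3.3706) = (-2.8283, 3.3706)
link 1: phi[1] = 130 + -70 = 60 deg
  cos(60 deg) = 0.5000, sin(60 deg) = 0.8660
  joint[2] = (-2.8283, 3.3706) + 3.3 * (0.5000, 0.8660) = (-2.8283 + 1.6500, 3.3706 + 2.8579) = (-1.1783, 6.2285)
link 2: phi[2] = 130 + -70 + 160 = 220 deg
  cos(220 deg) = -0.7660, sin(220 deg) = -0.6428
  joint[3] = (-1.1783, 6.2285) + 6.3 * (-0.7660, -0.6428) = (-1.1783 + -4.8261, 6.2285 + -4.0496) = (-6.0043, 2.1789)
link 3: phi[3] = 130 + -70 + 160 + 25 = 245 deg
  cos(245 deg) = -0.4226, sin(245 deg) = -0.9063
  joint[4] = (-6.0043, 2.1789) + 2.1 * (-0.4226, -0.9063) = (-6.0043 + -0.8875, 2.1789 + -1.9032) = (-6.8918, 0.2757)
End effector: (-6.8918, 0.2757)

Answer: -6.8918 0.2757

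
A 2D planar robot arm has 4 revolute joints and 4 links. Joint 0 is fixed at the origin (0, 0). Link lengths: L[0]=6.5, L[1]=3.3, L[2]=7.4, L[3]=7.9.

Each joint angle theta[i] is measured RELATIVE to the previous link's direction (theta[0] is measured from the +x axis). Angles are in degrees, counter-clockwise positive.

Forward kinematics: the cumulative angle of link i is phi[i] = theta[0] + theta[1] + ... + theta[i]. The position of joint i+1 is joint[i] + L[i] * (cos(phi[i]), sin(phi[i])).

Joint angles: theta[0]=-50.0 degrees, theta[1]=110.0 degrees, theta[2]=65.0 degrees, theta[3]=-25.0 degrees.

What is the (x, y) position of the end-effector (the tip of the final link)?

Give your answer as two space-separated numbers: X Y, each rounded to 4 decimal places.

joint[0] = (0.0000, 0.0000)  (base)
link 0: phi[0] = -50 = -50 deg
  cos(-50 deg) = 0.6428, sin(-50 deg) = -0.7660
  joint[1] = (0.0000, 0.0000) + 6.5 * (0.6428, -0.7660) = (0.0000 + 4.1781, 0.0000 + -4.9793) = (4.1781, -4.9793)
link 1: phi[1] = -50 + 110 = 60 deg
  cos(60 deg) = 0.5000, sin(60 deg) = 0.8660
  joint[2] = (4.1781, -4.9793) + 3.3 * (0.5000, 0.8660) = (4.1781 + 1.6500, -4.9793 + 2.8579) = (5.8281, -2.1214)
link 2: phi[2] = -50 + 110 + 65 = 125 deg
  cos(125 deg) = -0.5736, sin(125 deg) = 0.8192
  joint[3] = (5.8281, -2.1214) + 7.4 * (-0.5736, 0.8192) = (5.8281 + -4.2445, -2.1214 + 6.0617) = (1.5837, 3.9403)
link 3: phi[3] = -50 + 110 + 65 + -25 = 100 deg
  cos(100 deg) = -0.1736, sin(100 deg) = 0.9848
  joint[4] = (1.5837, 3.9403) + 7.9 * (-0.1736, 0.9848) = (1.5837 + -1.3718, 3.9403 + 7.7800) = (0.2118, 11.7203)
End effector: (0.2118, 11.7203)

Answer: 0.2118 11.7203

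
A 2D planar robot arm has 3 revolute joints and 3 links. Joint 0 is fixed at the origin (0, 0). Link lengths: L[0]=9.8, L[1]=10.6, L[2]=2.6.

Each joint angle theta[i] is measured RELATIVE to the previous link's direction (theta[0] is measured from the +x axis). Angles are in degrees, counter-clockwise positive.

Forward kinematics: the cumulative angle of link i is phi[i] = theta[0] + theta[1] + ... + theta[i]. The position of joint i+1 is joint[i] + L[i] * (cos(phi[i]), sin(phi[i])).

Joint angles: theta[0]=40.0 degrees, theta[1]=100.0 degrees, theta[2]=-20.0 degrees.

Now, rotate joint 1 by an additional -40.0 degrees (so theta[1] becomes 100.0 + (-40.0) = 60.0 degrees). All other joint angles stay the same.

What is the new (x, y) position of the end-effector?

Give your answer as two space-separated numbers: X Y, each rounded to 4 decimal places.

Answer: 6.1181 19.2988

Derivation:
joint[0] = (0.0000, 0.0000)  (base)
link 0: phi[0] = 40 = 40 deg
  cos(40 deg) = 0.7660, sin(40 deg) = 0.6428
  joint[1] = (0.0000, 0.0000) + 9.8 * (0.7660, 0.6428) = (0.0000 + 7.5072, 0.0000 + 6.2993) = (7.5072, 6.2993)
link 1: phi[1] = 40 + 60 = 100 deg
  cos(100 deg) = -0.1736, sin(100 deg) = 0.9848
  joint[2] = (7.5072, 6.2993) + 10.6 * (-0.1736, 0.9848) = (7.5072 + -1.8407, 6.2993 + 10.4390) = (5.6666, 16.7383)
link 2: phi[2] = 40 + 60 + -20 = 80 deg
  cos(80 deg) = 0.1736, sin(80 deg) = 0.9848
  joint[3] = (5.6666, 16.7383) + 2.6 * (0.1736, 0.9848) = (5.6666 + 0.4515, 16.7383 + 2.5605) = (6.1181, 19.2988)
End effector: (6.1181, 19.2988)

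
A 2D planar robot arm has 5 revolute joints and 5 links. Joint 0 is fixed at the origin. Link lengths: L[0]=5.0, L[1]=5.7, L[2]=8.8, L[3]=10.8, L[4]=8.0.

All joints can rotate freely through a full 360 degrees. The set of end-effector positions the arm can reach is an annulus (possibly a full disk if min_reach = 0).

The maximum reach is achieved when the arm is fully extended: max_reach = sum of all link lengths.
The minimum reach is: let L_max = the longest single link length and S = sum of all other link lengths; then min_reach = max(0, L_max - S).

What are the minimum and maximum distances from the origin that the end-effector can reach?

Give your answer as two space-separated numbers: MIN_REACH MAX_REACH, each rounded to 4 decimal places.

Answer: 0.0000 38.3000

Derivation:
Link lengths: [5.0, 5.7, 8.8, 10.8, 8.0]
max_reach = 5 + 5.7 + 8.8 + 10.8 + 8 = 38.3
L_max = max([5.0, 5.7, 8.8, 10.8, 8.0]) = 10.8
S (sum of others) = 38.3 - 10.8 = 27.5
min_reach = max(0, 10.8 - 27.5) = max(0, -16.7) = 0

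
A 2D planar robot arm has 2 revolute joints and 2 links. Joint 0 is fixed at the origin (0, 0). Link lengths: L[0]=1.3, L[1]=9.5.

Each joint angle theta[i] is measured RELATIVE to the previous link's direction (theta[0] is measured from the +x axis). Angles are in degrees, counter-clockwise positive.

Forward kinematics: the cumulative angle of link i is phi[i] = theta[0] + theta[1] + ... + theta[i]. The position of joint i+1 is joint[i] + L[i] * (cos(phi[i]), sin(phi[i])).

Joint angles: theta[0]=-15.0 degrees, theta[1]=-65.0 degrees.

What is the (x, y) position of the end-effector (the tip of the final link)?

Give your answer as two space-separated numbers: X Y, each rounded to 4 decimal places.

Answer: 2.9054 -9.6921

Derivation:
joint[0] = (0.0000, 0.0000)  (base)
link 0: phi[0] = -15 = -15 deg
  cos(-15 deg) = 0.9659, sin(-15 deg) = -0.2588
  joint[1] = (0.0000, 0.0000) + 1.3 * (0.9659, -0.2588) = (0.0000 + 1.2557, 0.0000 + -0.3365) = (1.2557, -0.3365)
link 1: phi[1] = -15 + -65 = -80 deg
  cos(-80 deg) = 0.1736, sin(-80 deg) = -0.9848
  joint[2] = (1.2557, -0.3365) + 9.5 * (0.1736, -0.9848) = (1.2557 + 1.6497, -0.3365 + -9.3557) = (2.9054, -9.6921)
End effector: (2.9054, -9.6921)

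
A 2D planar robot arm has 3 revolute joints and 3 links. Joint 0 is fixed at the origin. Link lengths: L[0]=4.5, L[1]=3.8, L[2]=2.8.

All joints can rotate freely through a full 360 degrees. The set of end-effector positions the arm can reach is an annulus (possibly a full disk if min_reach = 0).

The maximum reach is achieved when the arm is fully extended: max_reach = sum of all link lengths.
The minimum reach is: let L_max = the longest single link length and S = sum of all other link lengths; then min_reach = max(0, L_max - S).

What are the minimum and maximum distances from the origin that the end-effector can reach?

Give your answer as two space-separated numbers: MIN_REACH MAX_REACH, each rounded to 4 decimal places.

Answer: 0.0000 11.1000

Derivation:
Link lengths: [4.5, 3.8, 2.8]
max_reach = 4.5 + 3.8 + 2.8 = 11.1
L_max = max([4.5, 3.8, 2.8]) = 4.5
S (sum of others) = 11.1 - 4.5 = 6.6
min_reach = max(0, 4.5 - 6.6) = max(0, -2.1) = 0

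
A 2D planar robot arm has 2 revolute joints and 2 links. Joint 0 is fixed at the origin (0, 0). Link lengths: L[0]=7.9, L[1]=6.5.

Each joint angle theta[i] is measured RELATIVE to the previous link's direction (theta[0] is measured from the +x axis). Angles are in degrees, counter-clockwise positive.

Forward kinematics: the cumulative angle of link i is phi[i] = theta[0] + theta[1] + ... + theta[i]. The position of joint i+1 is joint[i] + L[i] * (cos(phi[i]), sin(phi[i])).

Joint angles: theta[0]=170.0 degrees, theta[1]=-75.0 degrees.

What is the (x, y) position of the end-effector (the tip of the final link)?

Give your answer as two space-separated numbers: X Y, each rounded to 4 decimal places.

joint[0] = (0.0000, 0.0000)  (base)
link 0: phi[0] = 170 = 170 deg
  cos(170 deg) = -0.9848, sin(170 deg) = 0.1736
  joint[1] = (0.0000, 0.0000) + 7.9 * (-0.9848, 0.1736) = (0.0000 + -7.7800, 0.0000 + 1.3718) = (-7.7800, 1.3718)
link 1: phi[1] = 170 + -75 = 95 deg
  cos(95 deg) = -0.0872, sin(95 deg) = 0.9962
  joint[2] = (-7.7800, 1.3718) + 6.5 * (-0.0872, 0.9962) = (-7.7800 + -0.5665, 1.3718 + 6.4753) = (-8.3465, 7.8471)
End effector: (-8.3465, 7.8471)

Answer: -8.3465 7.8471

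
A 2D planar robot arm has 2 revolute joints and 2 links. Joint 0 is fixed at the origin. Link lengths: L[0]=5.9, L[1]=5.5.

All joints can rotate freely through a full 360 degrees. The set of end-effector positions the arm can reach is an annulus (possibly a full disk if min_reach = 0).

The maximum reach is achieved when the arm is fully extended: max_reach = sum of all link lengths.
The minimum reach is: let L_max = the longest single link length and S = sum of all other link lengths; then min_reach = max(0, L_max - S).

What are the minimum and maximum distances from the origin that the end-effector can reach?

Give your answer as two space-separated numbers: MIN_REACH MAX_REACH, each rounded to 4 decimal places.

Answer: 0.4000 11.4000

Derivation:
Link lengths: [5.9, 5.5]
max_reach = 5.9 + 5.5 = 11.4
L_max = max([5.9, 5.5]) = 5.9
S (sum of others) = 11.4 - 5.9 = 5.5
min_reach = max(0, 5.9 - 5.5) = max(0, 0.4) = 0.4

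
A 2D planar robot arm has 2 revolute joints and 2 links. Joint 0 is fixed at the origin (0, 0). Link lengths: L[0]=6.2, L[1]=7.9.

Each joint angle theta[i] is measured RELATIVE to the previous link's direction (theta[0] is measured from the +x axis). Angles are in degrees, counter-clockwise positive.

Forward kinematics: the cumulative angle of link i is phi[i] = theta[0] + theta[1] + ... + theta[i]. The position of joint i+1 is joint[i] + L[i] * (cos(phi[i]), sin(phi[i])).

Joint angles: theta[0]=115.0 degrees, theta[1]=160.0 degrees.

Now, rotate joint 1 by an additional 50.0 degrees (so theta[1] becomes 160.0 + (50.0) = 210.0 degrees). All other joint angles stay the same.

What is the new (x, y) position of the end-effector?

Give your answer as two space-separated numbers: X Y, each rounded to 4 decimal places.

Answer: 3.8511 1.0879

Derivation:
joint[0] = (0.0000, 0.0000)  (base)
link 0: phi[0] = 115 = 115 deg
  cos(115 deg) = -0.4226, sin(115 deg) = 0.9063
  joint[1] = (0.0000, 0.0000) + 6.2 * (-0.4226, 0.9063) = (0.0000 + -2.6202, 0.0000 + 5.6191) = (-2.6202, 5.6191)
link 1: phi[1] = 115 + 210 = 325 deg
  cos(325 deg) = 0.8192, sin(325 deg) = -0.5736
  joint[2] = (-2.6202, 5.6191) + 7.9 * (0.8192, -0.5736) = (-2.6202 + 6.4713, 5.6191 + -4.5313) = (3.8511, 1.0879)
End effector: (3.8511, 1.0879)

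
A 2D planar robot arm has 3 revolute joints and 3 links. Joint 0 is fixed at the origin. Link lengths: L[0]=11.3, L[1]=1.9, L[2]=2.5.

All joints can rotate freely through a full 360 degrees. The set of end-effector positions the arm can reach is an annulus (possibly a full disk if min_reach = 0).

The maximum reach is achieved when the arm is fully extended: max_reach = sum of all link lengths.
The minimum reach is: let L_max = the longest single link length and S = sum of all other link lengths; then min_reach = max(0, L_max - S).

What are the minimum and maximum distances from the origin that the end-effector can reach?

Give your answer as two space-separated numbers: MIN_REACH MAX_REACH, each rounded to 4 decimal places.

Answer: 6.9000 15.7000

Derivation:
Link lengths: [11.3, 1.9, 2.5]
max_reach = 11.3 + 1.9 + 2.5 = 15.7
L_max = max([11.3, 1.9, 2.5]) = 11.3
S (sum of others) = 15.7 - 11.3 = 4.4
min_reach = max(0, 11.3 - 4.4) = max(0, 6.9) = 6.9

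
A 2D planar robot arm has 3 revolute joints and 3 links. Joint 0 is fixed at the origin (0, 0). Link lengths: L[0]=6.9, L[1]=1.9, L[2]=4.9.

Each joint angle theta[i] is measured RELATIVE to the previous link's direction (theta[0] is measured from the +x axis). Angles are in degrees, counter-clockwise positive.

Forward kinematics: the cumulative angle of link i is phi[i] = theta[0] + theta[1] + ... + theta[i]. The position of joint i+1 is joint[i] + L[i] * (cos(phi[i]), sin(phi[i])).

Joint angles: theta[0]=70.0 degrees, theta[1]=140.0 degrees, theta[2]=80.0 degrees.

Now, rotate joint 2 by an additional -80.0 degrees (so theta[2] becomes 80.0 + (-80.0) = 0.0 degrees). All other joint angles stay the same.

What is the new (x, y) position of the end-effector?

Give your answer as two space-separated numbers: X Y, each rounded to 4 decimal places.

Answer: -3.5290 3.0839

Derivation:
joint[0] = (0.0000, 0.0000)  (base)
link 0: phi[0] = 70 = 70 deg
  cos(70 deg) = 0.3420, sin(70 deg) = 0.9397
  joint[1] = (0.0000, 0.0000) + 6.9 * (0.3420, 0.9397) = (0.0000 + 2.3599, 0.0000 + 6.4839) = (2.3599, 6.4839)
link 1: phi[1] = 70 + 140 = 210 deg
  cos(210 deg) = -0.8660, sin(210 deg) = -0.5000
  joint[2] = (2.3599, 6.4839) + 1.9 * (-0.8660, -0.5000) = (2.3599 + -1.6454, 6.4839 + -0.9500) = (0.7145, 5.5339)
link 2: phi[2] = 70 + 140 + 0 = 210 deg
  cos(210 deg) = -0.8660, sin(210 deg) = -0.5000
  joint[3] = (0.7145, 5.5339) + 4.9 * (-0.8660, -0.5000) = (0.7145 + -4.2435, 5.5339 + -2.4500) = (-3.5290, 3.0839)
End effector: (-3.5290, 3.0839)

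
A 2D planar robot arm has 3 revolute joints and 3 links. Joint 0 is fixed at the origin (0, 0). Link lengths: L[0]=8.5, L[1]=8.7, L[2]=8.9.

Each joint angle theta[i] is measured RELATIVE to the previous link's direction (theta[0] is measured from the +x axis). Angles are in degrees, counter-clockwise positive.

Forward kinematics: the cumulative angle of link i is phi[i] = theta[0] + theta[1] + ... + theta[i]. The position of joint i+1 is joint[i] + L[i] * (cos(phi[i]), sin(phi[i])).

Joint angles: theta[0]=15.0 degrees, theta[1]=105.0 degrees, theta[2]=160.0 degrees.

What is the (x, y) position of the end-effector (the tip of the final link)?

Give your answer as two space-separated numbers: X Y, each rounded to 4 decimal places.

Answer: 5.4058 0.9696

Derivation:
joint[0] = (0.0000, 0.0000)  (base)
link 0: phi[0] = 15 = 15 deg
  cos(15 deg) = 0.9659, sin(15 deg) = 0.2588
  joint[1] = (0.0000, 0.0000) + 8.5 * (0.9659, 0.2588) = (0.0000 + 8.2104, 0.0000 + 2.2000) = (8.2104, 2.2000)
link 1: phi[1] = 15 + 105 = 120 deg
  cos(120 deg) = -0.5000, sin(120 deg) = 0.8660
  joint[2] = (8.2104, 2.2000) + 8.7 * (-0.5000, 0.8660) = (8.2104 + -4.3500, 2.2000 + 7.5344) = (3.8604, 9.7344)
link 2: phi[2] = 15 + 105 + 160 = 280 deg
  cos(280 deg) = 0.1736, sin(280 deg) = -0.9848
  joint[3] = (3.8604, 9.7344) + 8.9 * (0.1736, -0.9848) = (3.8604 + 1.5455, 9.7344 + -8.7648) = (5.4058, 0.9696)
End effector: (5.4058, 0.9696)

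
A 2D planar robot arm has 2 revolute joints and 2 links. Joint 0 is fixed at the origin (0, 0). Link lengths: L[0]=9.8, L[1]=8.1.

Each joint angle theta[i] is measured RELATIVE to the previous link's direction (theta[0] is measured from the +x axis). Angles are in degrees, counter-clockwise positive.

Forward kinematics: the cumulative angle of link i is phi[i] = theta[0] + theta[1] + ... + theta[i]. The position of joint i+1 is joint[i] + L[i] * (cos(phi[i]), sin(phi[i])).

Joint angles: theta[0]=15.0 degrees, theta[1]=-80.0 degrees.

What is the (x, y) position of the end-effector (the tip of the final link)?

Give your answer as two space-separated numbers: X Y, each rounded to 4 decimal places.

joint[0] = (0.0000, 0.0000)  (base)
link 0: phi[0] = 15 = 15 deg
  cos(15 deg) = 0.9659, sin(15 deg) = 0.2588
  joint[1] = (0.0000, 0.0000) + 9.8 * (0.9659, 0.2588) = (0.0000 + 9.4661, 0.0000 + 2.5364) = (9.4661, 2.5364)
link 1: phi[1] = 15 + -80 = -65 deg
  cos(-65 deg) = 0.4226, sin(-65 deg) = -0.9063
  joint[2] = (9.4661, 2.5364) + 8.1 * (0.4226, -0.9063) = (9.4661 + 3.4232, 2.5364 + -7.3411) = (12.8893, -4.8047)
End effector: (12.8893, -4.8047)

Answer: 12.8893 -4.8047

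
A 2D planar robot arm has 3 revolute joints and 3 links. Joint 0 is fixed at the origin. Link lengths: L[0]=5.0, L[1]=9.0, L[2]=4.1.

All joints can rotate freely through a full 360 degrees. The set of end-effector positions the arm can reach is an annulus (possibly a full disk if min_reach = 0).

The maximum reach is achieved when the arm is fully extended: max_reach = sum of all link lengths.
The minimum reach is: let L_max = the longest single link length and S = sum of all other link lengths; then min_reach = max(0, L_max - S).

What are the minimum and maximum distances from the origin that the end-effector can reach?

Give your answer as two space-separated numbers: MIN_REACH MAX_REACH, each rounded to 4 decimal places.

Answer: 0.0000 18.1000

Derivation:
Link lengths: [5.0, 9.0, 4.1]
max_reach = 5 + 9 + 4.1 = 18.1
L_max = max([5.0, 9.0, 4.1]) = 9
S (sum of others) = 18.1 - 9 = 9.1
min_reach = max(0, 9 - 9.1) = max(0, -0.1) = 0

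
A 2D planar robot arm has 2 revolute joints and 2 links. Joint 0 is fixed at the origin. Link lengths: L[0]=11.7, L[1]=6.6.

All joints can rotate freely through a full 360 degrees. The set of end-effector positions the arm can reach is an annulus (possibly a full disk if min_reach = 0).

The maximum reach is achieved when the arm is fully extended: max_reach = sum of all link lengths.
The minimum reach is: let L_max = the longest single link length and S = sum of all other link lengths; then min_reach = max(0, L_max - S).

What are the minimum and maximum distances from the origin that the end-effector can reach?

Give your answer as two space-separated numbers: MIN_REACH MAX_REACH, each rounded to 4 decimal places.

Answer: 5.1000 18.3000

Derivation:
Link lengths: [11.7, 6.6]
max_reach = 11.7 + 6.6 = 18.3
L_max = max([11.7, 6.6]) = 11.7
S (sum of others) = 18.3 - 11.7 = 6.6
min_reach = max(0, 11.7 - 6.6) = max(0, 5.1) = 5.1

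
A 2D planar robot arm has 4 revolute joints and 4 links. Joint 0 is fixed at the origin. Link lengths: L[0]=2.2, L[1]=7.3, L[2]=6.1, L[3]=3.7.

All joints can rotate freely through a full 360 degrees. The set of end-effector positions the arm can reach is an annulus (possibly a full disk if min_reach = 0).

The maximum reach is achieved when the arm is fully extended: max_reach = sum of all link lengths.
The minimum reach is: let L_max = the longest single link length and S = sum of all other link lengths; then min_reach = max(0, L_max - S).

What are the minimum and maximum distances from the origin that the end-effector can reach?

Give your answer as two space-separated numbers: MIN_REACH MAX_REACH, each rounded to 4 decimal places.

Link lengths: [2.2, 7.3, 6.1, 3.7]
max_reach = 2.2 + 7.3 + 6.1 + 3.7 = 19.3
L_max = max([2.2, 7.3, 6.1, 3.7]) = 7.3
S (sum of others) = 19.3 - 7.3 = 12
min_reach = max(0, 7.3 - 12) = max(0, -4.7) = 0

Answer: 0.0000 19.3000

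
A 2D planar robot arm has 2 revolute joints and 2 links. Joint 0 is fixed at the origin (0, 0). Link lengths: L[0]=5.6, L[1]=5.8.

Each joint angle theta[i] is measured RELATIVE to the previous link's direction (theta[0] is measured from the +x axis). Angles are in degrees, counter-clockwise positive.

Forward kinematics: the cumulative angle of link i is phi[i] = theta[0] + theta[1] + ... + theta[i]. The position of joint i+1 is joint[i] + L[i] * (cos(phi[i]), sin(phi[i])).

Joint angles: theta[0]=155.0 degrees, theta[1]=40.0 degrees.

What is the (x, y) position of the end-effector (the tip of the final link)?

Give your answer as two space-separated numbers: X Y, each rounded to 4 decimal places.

Answer: -10.6777 0.8655

Derivation:
joint[0] = (0.0000, 0.0000)  (base)
link 0: phi[0] = 155 = 155 deg
  cos(155 deg) = -0.9063, sin(155 deg) = 0.4226
  joint[1] = (0.0000, 0.0000) + 5.6 * (-0.9063, 0.4226) = (0.0000 + -5.0753, 0.0000 + 2.3667) = (-5.0753, 2.3667)
link 1: phi[1] = 155 + 40 = 195 deg
  cos(195 deg) = -0.9659, sin(195 deg) = -0.2588
  joint[2] = (-5.0753, 2.3667) + 5.8 * (-0.9659, -0.2588) = (-5.0753 + -5.6024, 2.3667 + -1.5012) = (-10.6777, 0.8655)
End effector: (-10.6777, 0.8655)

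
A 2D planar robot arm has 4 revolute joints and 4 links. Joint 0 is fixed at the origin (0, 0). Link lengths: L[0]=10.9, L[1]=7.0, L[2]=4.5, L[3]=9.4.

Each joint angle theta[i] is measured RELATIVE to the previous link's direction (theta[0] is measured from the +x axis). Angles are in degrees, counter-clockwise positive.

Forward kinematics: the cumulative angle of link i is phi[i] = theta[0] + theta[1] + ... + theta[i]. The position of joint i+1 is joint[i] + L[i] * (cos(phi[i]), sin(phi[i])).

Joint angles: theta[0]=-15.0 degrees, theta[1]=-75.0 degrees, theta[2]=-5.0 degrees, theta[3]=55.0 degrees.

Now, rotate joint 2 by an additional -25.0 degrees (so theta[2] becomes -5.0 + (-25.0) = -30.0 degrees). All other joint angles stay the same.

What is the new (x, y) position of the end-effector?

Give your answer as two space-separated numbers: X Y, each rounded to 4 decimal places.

joint[0] = (0.0000, 0.0000)  (base)
link 0: phi[0] = -15 = -15 deg
  cos(-15 deg) = 0.9659, sin(-15 deg) = -0.2588
  joint[1] = (0.0000, 0.0000) + 10.9 * (0.9659, -0.2588) = (0.0000 + 10.5286, 0.0000 + -2.8211) = (10.5286, -2.8211)
link 1: phi[1] = -15 + -75 = -90 deg
  cos(-90 deg) = 0.0000, sin(-90 deg) = -1.0000
  joint[2] = (10.5286, -2.8211) + 7 * (0.0000, -1.0000) = (10.5286 + 0.0000, -2.8211 + -7.0000) = (10.5286, -9.8211)
link 2: phi[2] = -15 + -75 + -30 = -120 deg
  cos(-120 deg) = -0.5000, sin(-120 deg) = -0.8660
  joint[3] = (10.5286, -9.8211) + 4.5 * (-0.5000, -0.8660) = (10.5286 + -2.2500, -9.8211 + -3.8971) = (8.2786, -13.7182)
link 3: phi[3] = -15 + -75 + -30 + 55 = -65 deg
  cos(-65 deg) = 0.4226, sin(-65 deg) = -0.9063
  joint[4] = (8.2786, -13.7182) + 9.4 * (0.4226, -0.9063) = (8.2786 + 3.9726, -13.7182 + -8.5193) = (12.2512, -22.2375)
End effector: (12.2512, -22.2375)

Answer: 12.2512 -22.2375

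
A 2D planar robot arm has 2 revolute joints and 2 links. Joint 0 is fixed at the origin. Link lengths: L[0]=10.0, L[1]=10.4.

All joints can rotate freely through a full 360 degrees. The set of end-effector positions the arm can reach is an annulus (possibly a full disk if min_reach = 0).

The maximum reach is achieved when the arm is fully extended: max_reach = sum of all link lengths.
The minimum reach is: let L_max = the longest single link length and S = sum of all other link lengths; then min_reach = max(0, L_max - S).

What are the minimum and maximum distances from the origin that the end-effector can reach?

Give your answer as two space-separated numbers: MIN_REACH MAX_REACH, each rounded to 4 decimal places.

Answer: 0.4000 20.4000

Derivation:
Link lengths: [10.0, 10.4]
max_reach = 10 + 10.4 = 20.4
L_max = max([10.0, 10.4]) = 10.4
S (sum of others) = 20.4 - 10.4 = 10
min_reach = max(0, 10.4 - 10) = max(0, 0.4) = 0.4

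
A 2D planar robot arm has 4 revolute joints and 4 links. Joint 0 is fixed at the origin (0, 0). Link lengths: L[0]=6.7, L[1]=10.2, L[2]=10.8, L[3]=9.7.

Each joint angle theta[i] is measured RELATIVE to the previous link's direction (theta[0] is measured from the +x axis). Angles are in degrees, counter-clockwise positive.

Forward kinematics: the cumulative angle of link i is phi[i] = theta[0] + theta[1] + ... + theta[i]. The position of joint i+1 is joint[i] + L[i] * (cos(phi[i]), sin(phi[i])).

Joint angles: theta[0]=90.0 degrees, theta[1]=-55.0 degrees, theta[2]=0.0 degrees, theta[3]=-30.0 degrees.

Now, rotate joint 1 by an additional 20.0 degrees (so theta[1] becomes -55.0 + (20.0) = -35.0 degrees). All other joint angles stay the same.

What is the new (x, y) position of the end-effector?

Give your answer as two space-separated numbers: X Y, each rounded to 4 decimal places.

joint[0] = (0.0000, 0.0000)  (base)
link 0: phi[0] = 90 = 90 deg
  cos(90 deg) = 0.0000, sin(90 deg) = 1.0000
  joint[1] = (0.0000, 0.0000) + 6.7 * (0.0000, 1.0000) = (0.0000 + 0.0000, 0.0000 + 6.7000) = (0.0000, 6.7000)
link 1: phi[1] = 90 + -35 = 55 deg
  cos(55 deg) = 0.5736, sin(55 deg) = 0.8192
  joint[2] = (0.0000, 6.7000) + 10.2 * (0.5736, 0.8192) = (0.0000 + 5.8505, 6.7000 + 8.3554) = (5.8505, 15.0554)
link 2: phi[2] = 90 + -35 + 0 = 55 deg
  cos(55 deg) = 0.5736, sin(55 deg) = 0.8192
  joint[3] = (5.8505, 15.0554) + 10.8 * (0.5736, 0.8192) = (5.8505 + 6.1946, 15.0554 + 8.8468) = (12.0451, 23.9022)
link 3: phi[3] = 90 + -35 + 0 + -30 = 25 deg
  cos(25 deg) = 0.9063, sin(25 deg) = 0.4226
  joint[4] = (12.0451, 23.9022) + 9.7 * (0.9063, 0.4226) = (12.0451 + 8.7912, 23.9022 + 4.0994) = (20.8363, 28.0016)
End effector: (20.8363, 28.0016)

Answer: 20.8363 28.0016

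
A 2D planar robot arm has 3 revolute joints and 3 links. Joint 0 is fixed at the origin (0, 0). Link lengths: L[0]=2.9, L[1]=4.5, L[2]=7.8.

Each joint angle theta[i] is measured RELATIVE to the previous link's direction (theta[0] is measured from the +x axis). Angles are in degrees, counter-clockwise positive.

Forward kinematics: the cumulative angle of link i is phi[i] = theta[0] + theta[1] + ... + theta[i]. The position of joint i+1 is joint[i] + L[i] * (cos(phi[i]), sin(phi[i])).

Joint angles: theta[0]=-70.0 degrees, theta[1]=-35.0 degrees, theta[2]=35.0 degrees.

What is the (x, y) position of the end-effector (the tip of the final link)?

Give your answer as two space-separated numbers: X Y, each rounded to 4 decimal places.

joint[0] = (0.0000, 0.0000)  (base)
link 0: phi[0] = -70 = -70 deg
  cos(-70 deg) = 0.3420, sin(-70 deg) = -0.9397
  joint[1] = (0.0000, 0.0000) + 2.9 * (0.3420, -0.9397) = (0.0000 + 0.9919, 0.0000 + -2.7251) = (0.9919, -2.7251)
link 1: phi[1] = -70 + -35 = -105 deg
  cos(-105 deg) = -0.2588, sin(-105 deg) = -0.9659
  joint[2] = (0.9919, -2.7251) + 4.5 * (-0.2588, -0.9659) = (0.9919 + -1.1647, -2.7251 + -4.3467) = (-0.1728, -7.0718)
link 2: phi[2] = -70 + -35 + 35 = -70 deg
  cos(-70 deg) = 0.3420, sin(-70 deg) = -0.9397
  joint[3] = (-0.1728, -7.0718) + 7.8 * (0.3420, -0.9397) = (-0.1728 + 2.6678, -7.0718 + -7.3296) = (2.4949, -14.4014)
End effector: (2.4949, -14.4014)

Answer: 2.4949 -14.4014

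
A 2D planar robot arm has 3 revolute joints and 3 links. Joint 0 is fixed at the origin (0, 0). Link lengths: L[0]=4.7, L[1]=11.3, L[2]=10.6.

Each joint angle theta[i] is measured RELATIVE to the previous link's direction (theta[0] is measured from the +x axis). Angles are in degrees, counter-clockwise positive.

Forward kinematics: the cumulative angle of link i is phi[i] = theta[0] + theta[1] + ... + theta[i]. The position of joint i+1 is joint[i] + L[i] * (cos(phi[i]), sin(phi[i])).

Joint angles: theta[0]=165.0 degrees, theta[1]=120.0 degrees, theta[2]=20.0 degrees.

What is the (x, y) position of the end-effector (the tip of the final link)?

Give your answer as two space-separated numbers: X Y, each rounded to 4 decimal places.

joint[0] = (0.0000, 0.0000)  (base)
link 0: phi[0] = 165 = 165 deg
  cos(165 deg) = -0.9659, sin(165 deg) = 0.2588
  joint[1] = (0.0000, 0.0000) + 4.7 * (-0.9659, 0.2588) = (0.0000 + -4.5399, 0.0000 + 1.2164) = (-4.5399, 1.2164)
link 1: phi[1] = 165 + 120 = 285 deg
  cos(285 deg) = 0.2588, sin(285 deg) = -0.9659
  joint[2] = (-4.5399, 1.2164) + 11.3 * (0.2588, -0.9659) = (-4.5399 + 2.9247, 1.2164 + -10.9150) = (-1.6152, -9.6985)
link 2: phi[2] = 165 + 120 + 20 = 305 deg
  cos(305 deg) = 0.5736, sin(305 deg) = -0.8192
  joint[3] = (-1.6152, -9.6985) + 10.6 * (0.5736, -0.8192) = (-1.6152 + 6.0799, -9.6985 + -8.6830) = (4.4647, -18.3815)
End effector: (4.4647, -18.3815)

Answer: 4.4647 -18.3815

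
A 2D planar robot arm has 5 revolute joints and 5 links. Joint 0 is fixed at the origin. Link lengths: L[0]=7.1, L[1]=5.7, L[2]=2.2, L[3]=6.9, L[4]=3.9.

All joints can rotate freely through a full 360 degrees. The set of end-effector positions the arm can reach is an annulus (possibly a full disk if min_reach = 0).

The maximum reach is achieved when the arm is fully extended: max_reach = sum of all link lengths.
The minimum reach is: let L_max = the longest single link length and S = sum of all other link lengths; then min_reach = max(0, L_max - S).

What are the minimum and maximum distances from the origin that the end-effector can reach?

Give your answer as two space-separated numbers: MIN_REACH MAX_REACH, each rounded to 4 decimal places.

Answer: 0.0000 25.8000

Derivation:
Link lengths: [7.1, 5.7, 2.2, 6.9, 3.9]
max_reach = 7.1 + 5.7 + 2.2 + 6.9 + 3.9 = 25.8
L_max = max([7.1, 5.7, 2.2, 6.9, 3.9]) = 7.1
S (sum of others) = 25.8 - 7.1 = 18.7
min_reach = max(0, 7.1 - 18.7) = max(0, -11.6) = 0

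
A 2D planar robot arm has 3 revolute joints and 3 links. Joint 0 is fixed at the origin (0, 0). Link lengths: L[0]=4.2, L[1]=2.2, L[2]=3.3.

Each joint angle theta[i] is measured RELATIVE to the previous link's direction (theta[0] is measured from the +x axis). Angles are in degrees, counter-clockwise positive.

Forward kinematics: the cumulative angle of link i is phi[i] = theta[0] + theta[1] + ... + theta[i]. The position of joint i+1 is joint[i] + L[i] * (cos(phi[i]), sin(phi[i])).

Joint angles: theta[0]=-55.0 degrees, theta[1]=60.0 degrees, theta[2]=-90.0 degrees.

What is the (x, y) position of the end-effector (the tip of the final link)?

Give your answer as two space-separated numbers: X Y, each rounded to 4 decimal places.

joint[0] = (0.0000, 0.0000)  (base)
link 0: phi[0] = -55 = -55 deg
  cos(-55 deg) = 0.5736, sin(-55 deg) = -0.8192
  joint[1] = (0.0000, 0.0000) + 4.2 * (0.5736, -0.8192) = (0.0000 + 2.4090, 0.0000 + -3.4404) = (2.4090, -3.4404)
link 1: phi[1] = -55 + 60 = 5 deg
  cos(5 deg) = 0.9962, sin(5 deg) = 0.0872
  joint[2] = (2.4090, -3.4404) + 2.2 * (0.9962, 0.0872) = (2.4090 + 2.1916, -3.4404 + 0.1917) = (4.6006, -3.2487)
link 2: phi[2] = -55 + 60 + -90 = -85 deg
  cos(-85 deg) = 0.0872, sin(-85 deg) = -0.9962
  joint[3] = (4.6006, -3.2487) + 3.3 * (0.0872, -0.9962) = (4.6006 + 0.2876, -3.2487 + -3.2874) = (4.8883, -6.5361)
End effector: (4.8883, -6.5361)

Answer: 4.8883 -6.5361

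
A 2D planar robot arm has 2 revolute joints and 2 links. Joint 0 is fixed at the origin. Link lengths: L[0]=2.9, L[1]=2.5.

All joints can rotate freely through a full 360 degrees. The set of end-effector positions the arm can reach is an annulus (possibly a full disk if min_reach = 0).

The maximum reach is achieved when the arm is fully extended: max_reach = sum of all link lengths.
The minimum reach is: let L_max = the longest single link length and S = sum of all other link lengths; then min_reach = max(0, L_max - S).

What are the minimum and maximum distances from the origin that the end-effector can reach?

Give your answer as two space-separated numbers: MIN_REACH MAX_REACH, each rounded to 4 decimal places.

Answer: 0.4000 5.4000

Derivation:
Link lengths: [2.9, 2.5]
max_reach = 2.9 + 2.5 = 5.4
L_max = max([2.9, 2.5]) = 2.9
S (sum of others) = 5.4 - 2.9 = 2.5
min_reach = max(0, 2.9 - 2.5) = max(0, 0.4) = 0.4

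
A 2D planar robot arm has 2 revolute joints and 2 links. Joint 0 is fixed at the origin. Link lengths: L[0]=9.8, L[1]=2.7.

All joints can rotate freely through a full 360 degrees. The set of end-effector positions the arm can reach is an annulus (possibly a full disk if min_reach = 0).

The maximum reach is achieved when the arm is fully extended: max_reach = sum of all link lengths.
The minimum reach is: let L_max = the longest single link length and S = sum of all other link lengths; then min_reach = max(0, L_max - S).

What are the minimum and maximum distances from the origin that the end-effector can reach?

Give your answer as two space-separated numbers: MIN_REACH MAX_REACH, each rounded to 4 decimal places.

Link lengths: [9.8, 2.7]
max_reach = 9.8 + 2.7 = 12.5
L_max = max([9.8, 2.7]) = 9.8
S (sum of others) = 12.5 - 9.8 = 2.7
min_reach = max(0, 9.8 - 2.7) = max(0, 7.1) = 7.1

Answer: 7.1000 12.5000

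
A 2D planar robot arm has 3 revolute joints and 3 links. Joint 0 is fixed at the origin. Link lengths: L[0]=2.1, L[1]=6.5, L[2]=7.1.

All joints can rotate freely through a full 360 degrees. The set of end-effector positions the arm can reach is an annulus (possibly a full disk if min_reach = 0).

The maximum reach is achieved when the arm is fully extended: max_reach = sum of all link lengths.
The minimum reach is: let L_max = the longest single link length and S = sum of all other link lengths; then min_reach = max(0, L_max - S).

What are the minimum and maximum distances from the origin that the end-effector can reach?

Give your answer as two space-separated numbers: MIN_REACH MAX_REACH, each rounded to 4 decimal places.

Link lengths: [2.1, 6.5, 7.1]
max_reach = 2.1 + 6.5 + 7.1 = 15.7
L_max = max([2.1, 6.5, 7.1]) = 7.1
S (sum of others) = 15.7 - 7.1 = 8.6
min_reach = max(0, 7.1 - 8.6) = max(0, -1.5) = 0

Answer: 0.0000 15.7000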